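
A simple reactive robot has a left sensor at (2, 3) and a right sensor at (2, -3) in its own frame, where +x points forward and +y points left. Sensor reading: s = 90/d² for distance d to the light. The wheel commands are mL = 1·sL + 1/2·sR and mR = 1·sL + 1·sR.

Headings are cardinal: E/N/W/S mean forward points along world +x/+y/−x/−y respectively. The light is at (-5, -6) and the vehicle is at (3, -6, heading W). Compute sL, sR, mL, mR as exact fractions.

left sensor world pos  = (1, -9); dL² = 45
right sensor world pos = (1, -3); dR² = 45
sL = 90/45 = 2
sR = 90/45 = 2
mL = 1·sL + 1/2·sR = 3
mR = 1·sL + 1·sR = 4

2 2 3 4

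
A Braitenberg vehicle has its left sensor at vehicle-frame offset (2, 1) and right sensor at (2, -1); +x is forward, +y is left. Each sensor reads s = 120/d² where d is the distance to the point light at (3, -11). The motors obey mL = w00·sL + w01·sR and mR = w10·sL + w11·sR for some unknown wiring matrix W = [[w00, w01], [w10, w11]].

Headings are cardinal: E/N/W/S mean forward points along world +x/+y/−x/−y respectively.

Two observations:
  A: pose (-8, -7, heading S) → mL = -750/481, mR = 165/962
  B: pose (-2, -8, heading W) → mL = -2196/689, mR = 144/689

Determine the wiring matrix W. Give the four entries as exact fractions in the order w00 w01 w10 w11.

-1 -1/2 1/2 -1/2

obs A: pose=(-8,-7,S) → sL=15/13, sR=30/37, mL=-750/481, mR=165/962
obs B: pose=(-2,-8,W) → sL=120/53, sR=24/13, mL=-2196/689, mR=144/689
sensor matrix S = [[15/13, 30/37], [120/53, 24/13]]; det S = 97560/331409
solve [mL_A; mL_B] = S·[w00; w01] and [mR_A; mR_B] = S·[w10; w11]:
  w00 = -1, w01 = -1/2, w10 = 1/2, w11 = -1/2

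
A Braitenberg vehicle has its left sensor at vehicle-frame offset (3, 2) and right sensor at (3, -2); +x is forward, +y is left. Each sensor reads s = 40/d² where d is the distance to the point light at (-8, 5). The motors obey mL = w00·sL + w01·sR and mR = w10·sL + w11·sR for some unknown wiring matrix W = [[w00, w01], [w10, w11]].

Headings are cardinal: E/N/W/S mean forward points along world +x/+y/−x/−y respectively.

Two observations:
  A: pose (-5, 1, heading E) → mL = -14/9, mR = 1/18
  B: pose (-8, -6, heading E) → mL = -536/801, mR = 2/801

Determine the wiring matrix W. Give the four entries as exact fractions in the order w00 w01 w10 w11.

-1 -1 -1/2 1

obs A: pose=(-5,1,E) → sL=1, sR=5/9, mL=-14/9, mR=1/18
obs B: pose=(-8,-6,E) → sL=4/9, sR=20/89, mL=-536/801, mR=2/801
sensor matrix S = [[1, 5/9], [4/9, 20/89]]; det S = -160/7209
solve [mL_A; mL_B] = S·[w00; w01] and [mR_A; mR_B] = S·[w10; w11]:
  w00 = -1, w01 = -1, w10 = -1/2, w11 = 1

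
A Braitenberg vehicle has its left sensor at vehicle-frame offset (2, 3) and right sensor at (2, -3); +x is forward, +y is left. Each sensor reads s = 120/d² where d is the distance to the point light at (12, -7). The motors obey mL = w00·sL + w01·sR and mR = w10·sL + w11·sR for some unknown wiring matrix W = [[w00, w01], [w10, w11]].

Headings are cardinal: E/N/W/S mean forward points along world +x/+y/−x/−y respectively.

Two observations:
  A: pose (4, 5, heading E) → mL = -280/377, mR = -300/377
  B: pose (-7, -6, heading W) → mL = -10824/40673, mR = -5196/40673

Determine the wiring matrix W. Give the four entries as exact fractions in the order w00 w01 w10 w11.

obs A: pose=(4,5,E) → sL=40/87, sR=40/39, mL=-280/377, mR=-300/377
obs B: pose=(-7,-6,W) → sL=24/89, sR=120/457, mL=-10824/40673, mR=-5196/40673
sensor matrix S = [[40/87, 40/39], [24/89, 120/457]]; det S = -2389760/15333721
solve [mL_A; mL_B] = S·[w00; w01] and [mR_A; mR_B] = S·[w10; w11]:
  w00 = -1/2, w01 = -1/2, w10 = 1/2, w11 = -1

-1/2 -1/2 1/2 -1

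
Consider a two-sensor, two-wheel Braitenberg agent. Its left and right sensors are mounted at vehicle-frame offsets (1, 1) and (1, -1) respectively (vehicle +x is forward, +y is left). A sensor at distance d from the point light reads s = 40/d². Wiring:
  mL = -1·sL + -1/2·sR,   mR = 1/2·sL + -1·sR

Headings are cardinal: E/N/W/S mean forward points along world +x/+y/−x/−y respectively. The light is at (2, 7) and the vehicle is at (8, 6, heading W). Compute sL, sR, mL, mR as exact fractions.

left sensor world pos  = (7, 5); dL² = 29
right sensor world pos = (7, 7); dR² = 25
sL = 40/29 = 40/29
sR = 40/25 = 8/5
mL = -1·sL + -1/2·sR = -316/145
mR = 1/2·sL + -1·sR = -132/145

40/29 8/5 -316/145 -132/145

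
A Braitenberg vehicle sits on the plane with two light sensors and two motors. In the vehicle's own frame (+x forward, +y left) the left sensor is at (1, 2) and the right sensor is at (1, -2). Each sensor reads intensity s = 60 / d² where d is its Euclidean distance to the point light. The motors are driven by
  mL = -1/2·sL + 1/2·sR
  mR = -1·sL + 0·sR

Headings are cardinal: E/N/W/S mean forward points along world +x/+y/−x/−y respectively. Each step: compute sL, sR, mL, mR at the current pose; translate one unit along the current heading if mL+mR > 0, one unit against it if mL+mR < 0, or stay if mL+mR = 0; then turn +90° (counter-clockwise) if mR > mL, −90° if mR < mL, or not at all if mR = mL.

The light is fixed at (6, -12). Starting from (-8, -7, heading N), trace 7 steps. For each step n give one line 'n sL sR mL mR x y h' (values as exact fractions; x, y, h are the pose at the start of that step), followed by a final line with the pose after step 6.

n=0: pose=(-8,-7,N); sL=15/73, sR=1/3; mL=14/219, mR=-15/73; mL+mR=-31/219 → advance -1; mR−mL=-59/219 → turn -1·90°
n=1: pose=(-8,-8,E); sL=12/41, sR=60/173; mL=192/7093, mR=-12/41; mL+mR=-1884/7093 → advance -1; mR−mL=-2268/7093 → turn -1·90°
n=2: pose=(-9,-8,S); sL=30/89, sR=30/149; mL=-900/13261, mR=-30/89; mL+mR=-5370/13261 → advance -1; mR−mL=-3570/13261 → turn -1·90°
n=3: pose=(-9,-7,W); sL=12/53, sR=12/61; mL=-48/3233, mR=-12/53; mL+mR=-780/3233 → advance -1; mR−mL=-684/3233 → turn -1·90°
n=4: pose=(-8,-7,N); sL=15/73, sR=1/3; mL=14/219, mR=-15/73; mL+mR=-31/219 → advance -1; mR−mL=-59/219 → turn -1·90°
n=5: pose=(-8,-8,E); sL=12/41, sR=60/173; mL=192/7093, mR=-12/41; mL+mR=-1884/7093 → advance -1; mR−mL=-2268/7093 → turn -1·90°
n=6: pose=(-9,-8,S); sL=30/89, sR=30/149; mL=-900/13261, mR=-30/89; mL+mR=-5370/13261 → advance -1; mR−mL=-3570/13261 → turn -1·90°

0 15/73 1/3 14/219 -15/73 -8 -7 N
1 12/41 60/173 192/7093 -12/41 -8 -8 E
2 30/89 30/149 -900/13261 -30/89 -9 -8 S
3 12/53 12/61 -48/3233 -12/53 -9 -7 W
4 15/73 1/3 14/219 -15/73 -8 -7 N
5 12/41 60/173 192/7093 -12/41 -8 -8 E
6 30/89 30/149 -900/13261 -30/89 -9 -8 S
final -9 -7 W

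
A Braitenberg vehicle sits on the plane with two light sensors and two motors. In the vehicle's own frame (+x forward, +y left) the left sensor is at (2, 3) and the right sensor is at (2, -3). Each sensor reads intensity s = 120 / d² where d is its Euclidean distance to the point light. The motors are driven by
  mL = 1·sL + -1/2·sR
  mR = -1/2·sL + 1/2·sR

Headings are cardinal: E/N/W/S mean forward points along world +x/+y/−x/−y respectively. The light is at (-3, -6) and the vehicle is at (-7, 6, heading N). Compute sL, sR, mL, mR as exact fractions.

left sensor world pos  = (-10, 8); dL² = 245
right sensor world pos = (-4, 8); dR² = 197
sL = 120/245 = 24/49
sR = 120/197 = 120/197
mL = 1·sL + -1/2·sR = 1788/9653
mR = -1/2·sL + 1/2·sR = 576/9653

24/49 120/197 1788/9653 576/9653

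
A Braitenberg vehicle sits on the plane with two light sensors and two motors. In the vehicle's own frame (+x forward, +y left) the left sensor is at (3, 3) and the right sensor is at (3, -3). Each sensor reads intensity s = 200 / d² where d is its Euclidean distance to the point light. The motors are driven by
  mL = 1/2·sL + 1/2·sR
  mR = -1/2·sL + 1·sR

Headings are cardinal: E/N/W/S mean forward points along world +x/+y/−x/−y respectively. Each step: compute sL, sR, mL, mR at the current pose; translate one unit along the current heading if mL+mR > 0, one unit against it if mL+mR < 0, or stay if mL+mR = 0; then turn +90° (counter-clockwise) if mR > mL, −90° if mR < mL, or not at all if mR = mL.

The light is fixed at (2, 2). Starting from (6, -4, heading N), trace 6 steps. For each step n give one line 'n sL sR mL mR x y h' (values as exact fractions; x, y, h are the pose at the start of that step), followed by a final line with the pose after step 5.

0 20 100/29 340/29 -190/29 6 -4 N
1 200/53 200/113 16600/5989 -700/5989 6 -3 E
2 25/16 50/17 1225/544 1175/544 7 -3 S
3 40/17 200/13 1960/221 3140/221 7 -4 W
4 20/13 100/41 1060/533 890/533 6 -4 S
5 200/101 200/17 11800/1717 18500/1717 6 -5 W
final 5 -5 S

n=0: pose=(6,-4,N); sL=20, sR=100/29; mL=340/29, mR=-190/29; mL+mR=150/29 → advance +1; mR−mL=-530/29 → turn -1·90°
n=1: pose=(6,-3,E); sL=200/53, sR=200/113; mL=16600/5989, mR=-700/5989; mL+mR=300/113 → advance +1; mR−mL=-17300/5989 → turn -1·90°
n=2: pose=(7,-3,S); sL=25/16, sR=50/17; mL=1225/544, mR=1175/544; mL+mR=75/17 → advance +1; mR−mL=-25/272 → turn -1·90°
n=3: pose=(7,-4,W); sL=40/17, sR=200/13; mL=1960/221, mR=3140/221; mL+mR=300/13 → advance +1; mR−mL=1180/221 → turn +1·90°
n=4: pose=(6,-4,S); sL=20/13, sR=100/41; mL=1060/533, mR=890/533; mL+mR=150/41 → advance +1; mR−mL=-170/533 → turn -1·90°
n=5: pose=(6,-5,W); sL=200/101, sR=200/17; mL=11800/1717, mR=18500/1717; mL+mR=300/17 → advance +1; mR−mL=6700/1717 → turn +1·90°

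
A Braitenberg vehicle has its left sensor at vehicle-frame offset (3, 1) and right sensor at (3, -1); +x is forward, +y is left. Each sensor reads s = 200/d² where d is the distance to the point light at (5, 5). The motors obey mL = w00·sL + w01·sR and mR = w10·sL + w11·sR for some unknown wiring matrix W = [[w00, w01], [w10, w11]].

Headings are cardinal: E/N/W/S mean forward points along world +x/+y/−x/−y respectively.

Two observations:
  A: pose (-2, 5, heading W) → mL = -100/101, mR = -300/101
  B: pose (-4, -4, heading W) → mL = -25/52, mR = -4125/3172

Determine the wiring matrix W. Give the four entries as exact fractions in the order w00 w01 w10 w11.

0 -1/2 -1 -1/2

obs A: pose=(-2,5,W) → sL=200/101, sR=200/101, mL=-100/101, mR=-300/101
obs B: pose=(-4,-4,W) → sL=50/61, sR=25/26, mL=-25/52, mR=-4125/3172
sensor matrix S = [[200/101, 200/101], [50/61, 25/26]]; det S = 22500/80093
solve [mL_A; mL_B] = S·[w00; w01] and [mR_A; mR_B] = S·[w10; w11]:
  w00 = 0, w01 = -1/2, w10 = -1, w11 = -1/2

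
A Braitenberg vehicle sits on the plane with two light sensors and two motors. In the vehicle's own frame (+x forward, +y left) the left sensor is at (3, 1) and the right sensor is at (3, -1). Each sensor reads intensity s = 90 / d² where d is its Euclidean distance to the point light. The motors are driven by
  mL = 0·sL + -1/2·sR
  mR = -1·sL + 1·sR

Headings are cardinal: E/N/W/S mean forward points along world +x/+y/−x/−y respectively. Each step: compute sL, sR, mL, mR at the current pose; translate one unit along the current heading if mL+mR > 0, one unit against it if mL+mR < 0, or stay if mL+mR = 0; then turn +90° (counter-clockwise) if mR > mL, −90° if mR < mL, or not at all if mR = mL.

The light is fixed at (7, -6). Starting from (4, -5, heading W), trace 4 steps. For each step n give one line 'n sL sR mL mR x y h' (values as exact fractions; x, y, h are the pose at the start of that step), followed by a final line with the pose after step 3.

n=0: pose=(4,-5,W); sL=5/2, sR=9/4; mL=-9/8, mR=-1/4; mL+mR=-11/8 → advance -1; mR−mL=7/8 → turn +1·90°
n=1: pose=(5,-5,S); sL=18, sR=90/13; mL=-45/13, mR=-144/13; mL+mR=-189/13 → advance -1; mR−mL=-99/13 → turn -1·90°
n=2: pose=(5,-4,W); sL=45/13, sR=45/17; mL=-45/34, mR=-180/221; mL+mR=-945/442 → advance -1; mR−mL=225/442 → turn +1·90°
n=3: pose=(6,-4,S); sL=90, sR=18; mL=-9, mR=-72; mL+mR=-81 → advance -1; mR−mL=-63 → turn -1·90°

0 5/2 9/4 -9/8 -1/4 4 -5 W
1 18 90/13 -45/13 -144/13 5 -5 S
2 45/13 45/17 -45/34 -180/221 5 -4 W
3 90 18 -9 -72 6 -4 S
final 6 -3 W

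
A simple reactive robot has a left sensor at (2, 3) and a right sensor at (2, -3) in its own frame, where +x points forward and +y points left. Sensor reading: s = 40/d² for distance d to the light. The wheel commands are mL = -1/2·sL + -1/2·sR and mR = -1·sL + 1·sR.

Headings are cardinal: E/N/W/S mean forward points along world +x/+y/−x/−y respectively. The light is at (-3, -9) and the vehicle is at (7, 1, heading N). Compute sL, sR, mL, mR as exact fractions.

left sensor world pos  = (4, 3); dL² = 193
right sensor world pos = (10, 3); dR² = 313
sL = 40/193 = 40/193
sR = 40/313 = 40/313
mL = -1/2·sL + -1/2·sR = -10120/60409
mR = -1·sL + 1·sR = -4800/60409

40/193 40/313 -10120/60409 -4800/60409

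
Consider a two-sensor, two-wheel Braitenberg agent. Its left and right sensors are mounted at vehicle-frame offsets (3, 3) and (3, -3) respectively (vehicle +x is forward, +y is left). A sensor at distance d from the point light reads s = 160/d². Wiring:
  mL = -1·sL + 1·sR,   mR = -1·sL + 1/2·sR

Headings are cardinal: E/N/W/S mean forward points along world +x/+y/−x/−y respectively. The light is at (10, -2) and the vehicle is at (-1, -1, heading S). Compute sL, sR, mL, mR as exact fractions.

40/17 4/5 -132/85 -166/85

left sensor world pos  = (2, -4); dL² = 68
right sensor world pos = (-4, -4); dR² = 200
sL = 160/68 = 40/17
sR = 160/200 = 4/5
mL = -1·sL + 1·sR = -132/85
mR = -1·sL + 1/2·sR = -166/85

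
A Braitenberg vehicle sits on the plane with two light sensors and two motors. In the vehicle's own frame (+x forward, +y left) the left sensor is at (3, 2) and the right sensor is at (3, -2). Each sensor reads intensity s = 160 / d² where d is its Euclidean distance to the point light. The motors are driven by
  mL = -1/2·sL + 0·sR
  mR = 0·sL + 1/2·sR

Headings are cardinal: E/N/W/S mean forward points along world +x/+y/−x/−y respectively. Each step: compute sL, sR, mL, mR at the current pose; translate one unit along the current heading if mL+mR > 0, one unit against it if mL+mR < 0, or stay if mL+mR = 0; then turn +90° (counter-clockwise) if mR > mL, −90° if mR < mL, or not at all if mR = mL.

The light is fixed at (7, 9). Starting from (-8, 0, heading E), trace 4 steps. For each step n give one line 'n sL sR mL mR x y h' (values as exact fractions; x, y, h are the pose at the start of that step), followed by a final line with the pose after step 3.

0 160/193 32/53 -80/193 16/53 -8 0 E
1 4/9 20/29 -2/9 10/29 -9 0 N
2 160/461 160/397 -80/461 80/397 -9 1 W
3 80/173 80/241 -40/173 40/241 -10 1 S
final -10 2 E

n=0: pose=(-8,0,E); sL=160/193, sR=32/53; mL=-80/193, mR=16/53; mL+mR=-1152/10229 → advance -1; mR−mL=7328/10229 → turn +1·90°
n=1: pose=(-9,0,N); sL=4/9, sR=20/29; mL=-2/9, mR=10/29; mL+mR=32/261 → advance +1; mR−mL=148/261 → turn +1·90°
n=2: pose=(-9,1,W); sL=160/461, sR=160/397; mL=-80/461, mR=80/397; mL+mR=5120/183017 → advance +1; mR−mL=68640/183017 → turn +1·90°
n=3: pose=(-10,1,S); sL=80/173, sR=80/241; mL=-40/173, mR=40/241; mL+mR=-2720/41693 → advance -1; mR−mL=16560/41693 → turn +1·90°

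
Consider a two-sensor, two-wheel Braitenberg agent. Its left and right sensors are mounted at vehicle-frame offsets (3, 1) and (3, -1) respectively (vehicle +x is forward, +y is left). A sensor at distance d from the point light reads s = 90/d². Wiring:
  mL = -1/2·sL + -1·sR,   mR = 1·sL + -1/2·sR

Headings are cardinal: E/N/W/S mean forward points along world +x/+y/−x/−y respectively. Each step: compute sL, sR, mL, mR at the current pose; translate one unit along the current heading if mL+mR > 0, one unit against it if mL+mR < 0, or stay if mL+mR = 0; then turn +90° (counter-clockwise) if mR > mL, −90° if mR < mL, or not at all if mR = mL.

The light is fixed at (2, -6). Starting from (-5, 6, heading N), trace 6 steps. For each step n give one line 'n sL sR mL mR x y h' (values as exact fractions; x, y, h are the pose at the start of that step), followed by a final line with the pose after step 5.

0 90/289 10/29 -4195/8381 1165/8381 -5 6 N
1 9/20 45/122 -1449/2440 81/305 -5 5 W
2 90/89 90/113 -13095/10057 6165/10057 -4 5 S
3 45/89 9/13 -2187/2314 369/2314 -4 6 E
4 90/289 10/29 -4195/8381 1165/8381 -5 6 N
5 9/20 45/122 -1449/2440 81/305 -5 5 W
final -4 5 S

n=0: pose=(-5,6,N); sL=90/289, sR=10/29; mL=-4195/8381, mR=1165/8381; mL+mR=-3030/8381 → advance -1; mR−mL=5360/8381 → turn +1·90°
n=1: pose=(-5,5,W); sL=9/20, sR=45/122; mL=-1449/2440, mR=81/305; mL+mR=-801/2440 → advance -1; mR−mL=2097/2440 → turn +1·90°
n=2: pose=(-4,5,S); sL=90/89, sR=90/113; mL=-13095/10057, mR=6165/10057; mL+mR=-6930/10057 → advance -1; mR−mL=19260/10057 → turn +1·90°
n=3: pose=(-4,6,E); sL=45/89, sR=9/13; mL=-2187/2314, mR=369/2314; mL+mR=-909/1157 → advance -1; mR−mL=1278/1157 → turn +1·90°
n=4: pose=(-5,6,N); sL=90/289, sR=10/29; mL=-4195/8381, mR=1165/8381; mL+mR=-3030/8381 → advance -1; mR−mL=5360/8381 → turn +1·90°
n=5: pose=(-5,5,W); sL=9/20, sR=45/122; mL=-1449/2440, mR=81/305; mL+mR=-801/2440 → advance -1; mR−mL=2097/2440 → turn +1·90°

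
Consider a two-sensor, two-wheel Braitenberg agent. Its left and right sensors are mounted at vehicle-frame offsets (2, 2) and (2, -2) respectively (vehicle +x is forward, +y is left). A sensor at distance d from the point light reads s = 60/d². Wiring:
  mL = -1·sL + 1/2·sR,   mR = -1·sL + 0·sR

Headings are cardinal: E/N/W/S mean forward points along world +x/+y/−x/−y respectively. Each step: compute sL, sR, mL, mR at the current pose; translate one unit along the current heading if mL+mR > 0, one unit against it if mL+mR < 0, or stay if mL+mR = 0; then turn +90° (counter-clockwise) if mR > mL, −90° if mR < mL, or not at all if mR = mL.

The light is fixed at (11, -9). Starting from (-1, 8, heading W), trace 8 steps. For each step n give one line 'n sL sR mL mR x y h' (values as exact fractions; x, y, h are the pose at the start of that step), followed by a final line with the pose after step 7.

n=0: pose=(-1,8,W); sL=60/421, sR=60/557; mL=-20790/234497, mR=-60/421; mL+mR=-54210/234497 → advance -1; mR−mL=-30/557 → turn -1·90°
n=1: pose=(0,8,N); sL=6/53, sR=30/221; mL=-531/11713, mR=-6/53; mL+mR=-1857/11713 → advance -1; mR−mL=-15/221 → turn -1·90°
n=2: pose=(0,7,E); sL=4/27, sR=60/277; mL=-298/7479, mR=-4/27; mL+mR=-1406/7479 → advance -1; mR−mL=-30/277 → turn -1·90°
n=3: pose=(-1,7,S); sL=15/74, sR=15/98; mL=-915/7252, mR=-15/74; mL+mR=-2385/7252 → advance -1; mR−mL=-15/196 → turn -1·90°
n=4: pose=(-1,8,W); sL=60/421, sR=60/557; mL=-20790/234497, mR=-60/421; mL+mR=-54210/234497 → advance -1; mR−mL=-30/557 → turn -1·90°
n=5: pose=(0,8,N); sL=6/53, sR=30/221; mL=-531/11713, mR=-6/53; mL+mR=-1857/11713 → advance -1; mR−mL=-15/221 → turn -1·90°
n=6: pose=(0,7,E); sL=4/27, sR=60/277; mL=-298/7479, mR=-4/27; mL+mR=-1406/7479 → advance -1; mR−mL=-30/277 → turn -1·90°
n=7: pose=(-1,7,S); sL=15/74, sR=15/98; mL=-915/7252, mR=-15/74; mL+mR=-2385/7252 → advance -1; mR−mL=-15/196 → turn -1·90°

0 60/421 60/557 -20790/234497 -60/421 -1 8 W
1 6/53 30/221 -531/11713 -6/53 0 8 N
2 4/27 60/277 -298/7479 -4/27 0 7 E
3 15/74 15/98 -915/7252 -15/74 -1 7 S
4 60/421 60/557 -20790/234497 -60/421 -1 8 W
5 6/53 30/221 -531/11713 -6/53 0 8 N
6 4/27 60/277 -298/7479 -4/27 0 7 E
7 15/74 15/98 -915/7252 -15/74 -1 7 S
final -1 8 W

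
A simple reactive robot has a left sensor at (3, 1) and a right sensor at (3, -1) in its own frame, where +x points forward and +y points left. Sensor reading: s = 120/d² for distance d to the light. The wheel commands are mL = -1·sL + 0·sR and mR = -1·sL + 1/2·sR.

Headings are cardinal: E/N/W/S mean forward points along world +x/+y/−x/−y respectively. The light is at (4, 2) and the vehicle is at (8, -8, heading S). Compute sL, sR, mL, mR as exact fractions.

60/97 60/89 -60/97 -2430/8633

left sensor world pos  = (9, -11); dL² = 194
right sensor world pos = (7, -11); dR² = 178
sL = 120/194 = 60/97
sR = 120/178 = 60/89
mL = -1·sL + 0·sR = -60/97
mR = -1·sL + 1/2·sR = -2430/8633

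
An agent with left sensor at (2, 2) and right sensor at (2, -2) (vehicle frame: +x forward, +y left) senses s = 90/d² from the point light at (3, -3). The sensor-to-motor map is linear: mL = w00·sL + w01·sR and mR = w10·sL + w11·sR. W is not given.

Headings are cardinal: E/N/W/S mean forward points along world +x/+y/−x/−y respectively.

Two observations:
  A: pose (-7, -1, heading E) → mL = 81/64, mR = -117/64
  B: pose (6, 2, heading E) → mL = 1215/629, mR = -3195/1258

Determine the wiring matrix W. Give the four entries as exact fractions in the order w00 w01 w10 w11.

1/2 1/2 -1 -1/2

obs A: pose=(-7,-1,E) → sL=9/8, sR=45/32, mL=81/64, mR=-117/64
obs B: pose=(6,2,E) → sL=45/37, sR=45/17, mL=1215/629, mR=-3195/1258
sensor matrix S = [[9/8, 45/32], [45/37, 45/17]]; det S = 25515/20128
solve [mL_A; mL_B] = S·[w00; w01] and [mR_A; mR_B] = S·[w10; w11]:
  w00 = 1/2, w01 = 1/2, w10 = -1, w11 = -1/2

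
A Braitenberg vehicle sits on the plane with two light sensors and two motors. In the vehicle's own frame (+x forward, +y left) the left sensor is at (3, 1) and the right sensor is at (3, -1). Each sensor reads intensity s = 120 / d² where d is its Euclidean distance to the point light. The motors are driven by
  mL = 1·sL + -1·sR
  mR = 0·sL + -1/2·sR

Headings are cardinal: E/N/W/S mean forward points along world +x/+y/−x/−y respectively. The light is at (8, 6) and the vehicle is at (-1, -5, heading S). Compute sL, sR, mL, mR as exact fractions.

6/13 15/37 27/481 -15/74

left sensor world pos  = (0, -8); dL² = 260
right sensor world pos = (-2, -8); dR² = 296
sL = 120/260 = 6/13
sR = 120/296 = 15/37
mL = 1·sL + -1·sR = 27/481
mR = 0·sL + -1/2·sR = -15/74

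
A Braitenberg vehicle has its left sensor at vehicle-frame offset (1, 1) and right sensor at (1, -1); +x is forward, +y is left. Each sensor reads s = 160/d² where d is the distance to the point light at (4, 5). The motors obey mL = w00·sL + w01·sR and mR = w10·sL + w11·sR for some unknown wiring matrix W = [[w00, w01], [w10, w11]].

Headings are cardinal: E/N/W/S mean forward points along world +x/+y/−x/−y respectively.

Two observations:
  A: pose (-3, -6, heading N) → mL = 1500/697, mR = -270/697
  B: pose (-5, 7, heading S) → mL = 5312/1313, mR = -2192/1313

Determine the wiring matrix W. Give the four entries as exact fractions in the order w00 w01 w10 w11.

obs A: pose=(-3,-6,N) → sL=40/41, sR=20/17, mL=1500/697, mR=-270/697
obs B: pose=(-5,7,S) → sL=32/13, sR=160/101, mL=5312/1313, mR=-2192/1313
sensor matrix S = [[40/41, 20/17], [32/13, 160/101]]; det S = -1235840/915161
solve [mL_A; mL_B] = S·[w00; w01] and [mR_A; mR_B] = S·[w10; w11]:
  w00 = 1, w01 = 1, w10 = -1, w11 = 1/2

1 1 -1 1/2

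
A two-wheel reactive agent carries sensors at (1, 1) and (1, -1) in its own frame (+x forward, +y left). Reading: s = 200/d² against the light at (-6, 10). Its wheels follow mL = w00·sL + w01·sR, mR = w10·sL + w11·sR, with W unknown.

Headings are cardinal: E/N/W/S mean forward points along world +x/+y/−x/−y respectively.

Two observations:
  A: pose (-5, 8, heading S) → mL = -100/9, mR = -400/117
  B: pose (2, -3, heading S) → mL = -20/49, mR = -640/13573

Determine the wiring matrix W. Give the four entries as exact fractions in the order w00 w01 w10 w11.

obs A: pose=(-5,8,S) → sL=200/13, sR=200/9, mL=-100/9, mR=-400/117
obs B: pose=(2,-3,S) → sL=200/277, sR=40/49, mL=-20/49, mR=-640/13573
sensor matrix S = [[200/13, 200/9], [200/277, 40/49]]; det S = -5536000/1588041
solve [mL_A; mL_B] = S·[w00; w01] and [mR_A; mR_B] = S·[w10; w11]:
  w00 = 0, w01 = -1/2, w10 = 1/2, w11 = -1/2

0 -1/2 1/2 -1/2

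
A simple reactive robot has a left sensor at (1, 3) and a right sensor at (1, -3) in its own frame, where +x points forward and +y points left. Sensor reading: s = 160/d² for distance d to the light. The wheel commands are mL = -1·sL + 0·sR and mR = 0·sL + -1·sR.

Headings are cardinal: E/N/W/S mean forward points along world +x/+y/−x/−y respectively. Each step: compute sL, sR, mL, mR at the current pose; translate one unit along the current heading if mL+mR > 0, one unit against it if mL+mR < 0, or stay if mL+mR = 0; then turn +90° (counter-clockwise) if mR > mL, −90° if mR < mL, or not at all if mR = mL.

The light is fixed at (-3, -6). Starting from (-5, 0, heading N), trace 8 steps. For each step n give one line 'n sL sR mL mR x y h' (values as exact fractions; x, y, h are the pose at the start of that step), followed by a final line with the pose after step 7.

n=0: pose=(-5,0,N); sL=80/37, sR=16/5; mL=-80/37, mR=-16/5; mL+mR=-992/185 → advance -1; mR−mL=-192/185 → turn -1·90°
n=1: pose=(-5,-1,E); sL=32/13, sR=32; mL=-32/13, mR=-32; mL+mR=-448/13 → advance -1; mR−mL=-384/13 → turn -1·90°
n=2: pose=(-6,-1,S); sL=10, sR=40/13; mL=-10, mR=-40/13; mL+mR=-170/13 → advance -1; mR−mL=90/13 → turn +1·90°
n=3: pose=(-6,0,E); sL=32/17, sR=160/13; mL=-32/17, mR=-160/13; mL+mR=-3136/221 → advance -1; mR−mL=-2304/221 → turn -1·90°
n=4: pose=(-7,0,S); sL=80/13, sR=80/37; mL=-80/13, mR=-80/37; mL+mR=-4000/481 → advance -1; mR−mL=1920/481 → turn +1·90°
n=5: pose=(-7,1,E); sL=160/109, sR=32/5; mL=-160/109, mR=-32/5; mL+mR=-4288/545 → advance -1; mR−mL=-2688/545 → turn -1·90°
n=6: pose=(-8,1,S); sL=4, sR=8/5; mL=-4, mR=-8/5; mL+mR=-28/5 → advance -1; mR−mL=12/5 → turn +1·90°
n=7: pose=(-8,2,E); sL=160/137, sR=160/41; mL=-160/137, mR=-160/41; mL+mR=-28480/5617 → advance -1; mR−mL=-15360/5617 → turn -1·90°

0 80/37 16/5 -80/37 -16/5 -5 0 N
1 32/13 32 -32/13 -32 -5 -1 E
2 10 40/13 -10 -40/13 -6 -1 S
3 32/17 160/13 -32/17 -160/13 -6 0 E
4 80/13 80/37 -80/13 -80/37 -7 0 S
5 160/109 32/5 -160/109 -32/5 -7 1 E
6 4 8/5 -4 -8/5 -8 1 S
7 160/137 160/41 -160/137 -160/41 -8 2 E
final -9 2 S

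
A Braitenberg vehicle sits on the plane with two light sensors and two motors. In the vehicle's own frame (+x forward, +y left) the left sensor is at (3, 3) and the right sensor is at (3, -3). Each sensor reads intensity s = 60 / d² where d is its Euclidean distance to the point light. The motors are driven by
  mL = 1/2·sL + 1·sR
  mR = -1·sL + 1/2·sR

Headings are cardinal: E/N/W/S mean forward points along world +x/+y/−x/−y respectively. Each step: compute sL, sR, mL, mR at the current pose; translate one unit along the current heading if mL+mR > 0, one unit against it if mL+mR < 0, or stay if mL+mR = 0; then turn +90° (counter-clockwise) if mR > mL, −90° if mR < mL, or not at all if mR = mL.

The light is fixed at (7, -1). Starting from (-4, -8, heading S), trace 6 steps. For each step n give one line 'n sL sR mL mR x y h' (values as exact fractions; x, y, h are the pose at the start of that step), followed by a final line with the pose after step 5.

n=0: pose=(-4,-8,S); sL=15/41, sR=15/74; mL=585/1517, mR=-1605/6068; mL+mR=735/6068 → advance +1; mR−mL=-3945/6068 → turn -1·90°
n=1: pose=(-4,-9,W); sL=60/317, sR=60/221; mL=25650/70057, mR=-3750/70057; mL+mR=21900/70057 → advance +1; mR−mL=-29400/70057 → turn -1·90°
n=2: pose=(-5,-9,N); sL=6/25, sR=30/53; mL=909/1325, mR=57/1325; mL+mR=966/1325 → advance +1; mR−mL=-852/1325 → turn -1·90°
n=3: pose=(-5,-8,E); sL=60/97, sR=60/181; mL=11250/17557, mR=-7950/17557; mL+mR=3300/17557 → advance +1; mR−mL=-19200/17557 → turn -1·90°
n=4: pose=(-4,-8,S); sL=15/41, sR=15/74; mL=585/1517, mR=-1605/6068; mL+mR=735/6068 → advance +1; mR−mL=-3945/6068 → turn -1·90°
n=5: pose=(-4,-9,W); sL=60/317, sR=60/221; mL=25650/70057, mR=-3750/70057; mL+mR=21900/70057 → advance +1; mR−mL=-29400/70057 → turn -1·90°

0 15/41 15/74 585/1517 -1605/6068 -4 -8 S
1 60/317 60/221 25650/70057 -3750/70057 -4 -9 W
2 6/25 30/53 909/1325 57/1325 -5 -9 N
3 60/97 60/181 11250/17557 -7950/17557 -5 -8 E
4 15/41 15/74 585/1517 -1605/6068 -4 -8 S
5 60/317 60/221 25650/70057 -3750/70057 -4 -9 W
final -5 -9 N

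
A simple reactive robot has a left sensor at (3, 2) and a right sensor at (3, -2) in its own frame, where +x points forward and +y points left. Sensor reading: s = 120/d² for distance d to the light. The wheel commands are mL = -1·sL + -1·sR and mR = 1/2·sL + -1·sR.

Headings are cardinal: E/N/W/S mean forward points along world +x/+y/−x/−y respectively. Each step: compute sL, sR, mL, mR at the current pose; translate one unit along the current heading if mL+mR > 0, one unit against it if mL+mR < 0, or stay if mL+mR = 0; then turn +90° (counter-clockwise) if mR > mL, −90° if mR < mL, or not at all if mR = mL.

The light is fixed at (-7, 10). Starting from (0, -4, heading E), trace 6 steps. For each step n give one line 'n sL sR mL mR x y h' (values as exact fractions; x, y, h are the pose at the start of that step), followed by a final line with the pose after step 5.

n=0: pose=(0,-4,E); sL=30/61, sR=30/89; mL=-4500/5429, mR=-495/5429; mL+mR=-4995/5429 → advance -1; mR−mL=45/61 → turn +1·90°
n=1: pose=(-1,-4,N); sL=120/137, sR=24/37; mL=-7728/5069, mR=-1068/5069; mL+mR=-8796/5069 → advance -1; mR−mL=180/137 → turn +1·90°
n=2: pose=(-1,-5,W); sL=60/149, sR=60/89; mL=-14280/13261, mR=-6270/13261; mL+mR=-20550/13261 → advance -1; mR−mL=90/149 → turn +1·90°
n=3: pose=(0,-5,S); sL=8/27, sR=120/349; mL=-6032/9423, mR=-1844/9423; mL+mR=-7876/9423 → advance -1; mR−mL=4/9 → turn +1·90°
n=4: pose=(0,-4,E); sL=30/61, sR=30/89; mL=-4500/5429, mR=-495/5429; mL+mR=-4995/5429 → advance -1; mR−mL=45/61 → turn +1·90°
n=5: pose=(-1,-4,N); sL=120/137, sR=24/37; mL=-7728/5069, mR=-1068/5069; mL+mR=-8796/5069 → advance -1; mR−mL=180/137 → turn +1·90°

0 30/61 30/89 -4500/5429 -495/5429 0 -4 E
1 120/137 24/37 -7728/5069 -1068/5069 -1 -4 N
2 60/149 60/89 -14280/13261 -6270/13261 -1 -5 W
3 8/27 120/349 -6032/9423 -1844/9423 0 -5 S
4 30/61 30/89 -4500/5429 -495/5429 0 -4 E
5 120/137 24/37 -7728/5069 -1068/5069 -1 -4 N
final -1 -5 W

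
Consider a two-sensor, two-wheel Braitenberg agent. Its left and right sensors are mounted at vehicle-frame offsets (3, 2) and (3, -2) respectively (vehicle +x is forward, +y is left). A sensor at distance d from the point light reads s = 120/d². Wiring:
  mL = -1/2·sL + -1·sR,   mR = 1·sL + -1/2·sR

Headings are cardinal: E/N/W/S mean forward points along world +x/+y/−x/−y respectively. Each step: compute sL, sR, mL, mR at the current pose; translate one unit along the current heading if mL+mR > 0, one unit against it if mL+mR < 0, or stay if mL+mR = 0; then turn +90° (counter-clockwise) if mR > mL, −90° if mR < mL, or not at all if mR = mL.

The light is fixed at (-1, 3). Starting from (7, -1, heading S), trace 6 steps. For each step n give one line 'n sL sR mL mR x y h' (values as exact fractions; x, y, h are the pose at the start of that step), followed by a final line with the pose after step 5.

n=0: pose=(7,-1,S); sL=120/149, sR=24/17; mL=-4596/2533, mR=252/2533; mL+mR=-4344/2533 → advance -1; mR−mL=4848/2533 → turn +1·90°
n=1: pose=(7,0,E); sL=60/61, sR=60/73; mL=-5850/4453, mR=2550/4453; mL+mR=-3300/4453 → advance -1; mR−mL=8400/4453 → turn +1·90°
n=2: pose=(6,0,N); sL=24/5, sR=40/27; mL=-524/135, mR=548/135; mL+mR=8/45 → advance +1; mR−mL=1072/135 → turn +1·90°
n=3: pose=(6,1,W); sL=15/4, sR=15/2; mL=-75/8, mR=0; mL+mR=-75/8 → advance -1; mR−mL=75/8 → turn +1·90°
n=4: pose=(7,1,S); sL=24/25, sR=120/61; mL=-3732/1525, mR=-36/1525; mL+mR=-3768/1525 → advance -1; mR−mL=3696/1525 → turn +1·90°
n=5: pose=(7,2,E); sL=60/61, sR=12/13; mL=-1122/793, mR=414/793; mL+mR=-708/793 → advance -1; mR−mL=1536/793 → turn +1·90°

0 120/149 24/17 -4596/2533 252/2533 7 -1 S
1 60/61 60/73 -5850/4453 2550/4453 7 0 E
2 24/5 40/27 -524/135 548/135 6 0 N
3 15/4 15/2 -75/8 0 6 1 W
4 24/25 120/61 -3732/1525 -36/1525 7 1 S
5 60/61 12/13 -1122/793 414/793 7 2 E
final 6 2 N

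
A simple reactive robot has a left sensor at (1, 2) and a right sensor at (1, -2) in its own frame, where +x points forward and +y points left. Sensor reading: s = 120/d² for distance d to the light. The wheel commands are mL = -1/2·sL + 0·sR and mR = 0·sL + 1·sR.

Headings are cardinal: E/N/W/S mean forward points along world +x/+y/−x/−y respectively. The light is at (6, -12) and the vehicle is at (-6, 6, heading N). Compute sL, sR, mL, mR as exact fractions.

left sensor world pos  = (-8, 7); dL² = 557
right sensor world pos = (-4, 7); dR² = 461
sL = 120/557 = 120/557
sR = 120/461 = 120/461
mL = -1/2·sL + 0·sR = -60/557
mR = 0·sL + 1·sR = 120/461

120/557 120/461 -60/557 120/461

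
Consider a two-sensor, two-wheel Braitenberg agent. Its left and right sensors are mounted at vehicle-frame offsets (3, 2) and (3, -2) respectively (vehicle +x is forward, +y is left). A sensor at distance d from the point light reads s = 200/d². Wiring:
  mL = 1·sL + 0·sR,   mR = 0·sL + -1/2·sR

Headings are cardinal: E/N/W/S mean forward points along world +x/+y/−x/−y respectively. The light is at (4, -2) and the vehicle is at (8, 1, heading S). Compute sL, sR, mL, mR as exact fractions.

left sensor world pos  = (10, -2); dL² = 36
right sensor world pos = (6, -2); dR² = 4
sL = 200/36 = 50/9
sR = 200/4 = 50
mL = 1·sL + 0·sR = 50/9
mR = 0·sL + -1/2·sR = -25

50/9 50 50/9 -25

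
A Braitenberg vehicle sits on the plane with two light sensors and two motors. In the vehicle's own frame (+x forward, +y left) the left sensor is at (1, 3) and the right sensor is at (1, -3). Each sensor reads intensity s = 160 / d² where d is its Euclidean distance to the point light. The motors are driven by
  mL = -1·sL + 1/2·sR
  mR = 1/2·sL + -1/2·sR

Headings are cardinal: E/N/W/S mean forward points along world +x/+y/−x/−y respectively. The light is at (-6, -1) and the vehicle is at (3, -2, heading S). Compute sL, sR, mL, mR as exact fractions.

left sensor world pos  = (6, -3); dL² = 148
right sensor world pos = (0, -3); dR² = 40
sL = 160/148 = 40/37
sR = 160/40 = 4
mL = -1·sL + 1/2·sR = 34/37
mR = 1/2·sL + -1/2·sR = -54/37

40/37 4 34/37 -54/37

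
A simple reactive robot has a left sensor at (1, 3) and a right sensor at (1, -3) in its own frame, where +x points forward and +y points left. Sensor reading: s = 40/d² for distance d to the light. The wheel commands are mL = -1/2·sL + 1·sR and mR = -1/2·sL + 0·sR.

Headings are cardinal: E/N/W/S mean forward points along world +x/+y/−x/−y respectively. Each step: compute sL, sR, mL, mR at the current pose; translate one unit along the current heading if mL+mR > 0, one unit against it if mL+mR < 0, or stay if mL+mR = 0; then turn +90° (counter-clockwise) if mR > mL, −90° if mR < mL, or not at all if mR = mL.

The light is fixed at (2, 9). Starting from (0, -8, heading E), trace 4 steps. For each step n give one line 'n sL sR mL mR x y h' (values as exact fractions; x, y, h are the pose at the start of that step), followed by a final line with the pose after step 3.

0 40/197 40/401 -140/78997 -20/197 0 -8 E
1 10/81 1/9 4/81 -5/81 -1 -8 S
2 40/377 8/37 2276/13949 -20/377 -1 -7 W
3 20/137 20/113 1610/15481 -10/137 -2 -7 N
final -2 -6 E

n=0: pose=(0,-8,E); sL=40/197, sR=40/401; mL=-140/78997, mR=-20/197; mL+mR=-8160/78997 → advance -1; mR−mL=-40/401 → turn -1·90°
n=1: pose=(-1,-8,S); sL=10/81, sR=1/9; mL=4/81, mR=-5/81; mL+mR=-1/81 → advance -1; mR−mL=-1/9 → turn -1·90°
n=2: pose=(-1,-7,W); sL=40/377, sR=8/37; mL=2276/13949, mR=-20/377; mL+mR=1536/13949 → advance +1; mR−mL=-8/37 → turn -1·90°
n=3: pose=(-2,-7,N); sL=20/137, sR=20/113; mL=1610/15481, mR=-10/137; mL+mR=480/15481 → advance +1; mR−mL=-20/113 → turn -1·90°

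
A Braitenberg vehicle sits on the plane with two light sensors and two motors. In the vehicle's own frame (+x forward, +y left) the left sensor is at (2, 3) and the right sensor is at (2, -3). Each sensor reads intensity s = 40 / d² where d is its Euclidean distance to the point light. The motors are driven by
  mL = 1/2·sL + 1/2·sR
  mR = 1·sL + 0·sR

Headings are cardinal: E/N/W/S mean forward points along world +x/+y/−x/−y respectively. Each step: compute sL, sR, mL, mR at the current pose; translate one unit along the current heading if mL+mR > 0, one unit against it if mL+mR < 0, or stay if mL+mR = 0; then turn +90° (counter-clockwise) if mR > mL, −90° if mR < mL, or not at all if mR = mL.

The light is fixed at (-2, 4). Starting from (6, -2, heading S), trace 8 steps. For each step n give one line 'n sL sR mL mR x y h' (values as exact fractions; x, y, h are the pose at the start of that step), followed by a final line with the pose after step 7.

0 8/37 40/89 1096/3293 8/37 6 -2 S
1 5/17 10/13 235/442 5/17 6 -3 W
2 40/41 8/25 664/1025 40/41 5 -3 N
3 20/53 20/17 700/901 20/53 5 -2 W
4 8/5 40/97 488/485 8/5 4 -2 N
5 1/2 2 5/4 1/2 4 -1 W
6 40/13 40/73 1720/949 40/13 3 -1 N
7 20/29 4 68/29 20/29 3 0 W
final 2 0 N

n=0: pose=(6,-2,S); sL=8/37, sR=40/89; mL=1096/3293, mR=8/37; mL+mR=1808/3293 → advance +1; mR−mL=-384/3293 → turn -1·90°
n=1: pose=(6,-3,W); sL=5/17, sR=10/13; mL=235/442, mR=5/17; mL+mR=365/442 → advance +1; mR−mL=-105/442 → turn -1·90°
n=2: pose=(5,-3,N); sL=40/41, sR=8/25; mL=664/1025, mR=40/41; mL+mR=1664/1025 → advance +1; mR−mL=336/1025 → turn +1·90°
n=3: pose=(5,-2,W); sL=20/53, sR=20/17; mL=700/901, mR=20/53; mL+mR=1040/901 → advance +1; mR−mL=-360/901 → turn -1·90°
n=4: pose=(4,-2,N); sL=8/5, sR=40/97; mL=488/485, mR=8/5; mL+mR=1264/485 → advance +1; mR−mL=288/485 → turn +1·90°
n=5: pose=(4,-1,W); sL=1/2, sR=2; mL=5/4, mR=1/2; mL+mR=7/4 → advance +1; mR−mL=-3/4 → turn -1·90°
n=6: pose=(3,-1,N); sL=40/13, sR=40/73; mL=1720/949, mR=40/13; mL+mR=4640/949 → advance +1; mR−mL=1200/949 → turn +1·90°
n=7: pose=(3,0,W); sL=20/29, sR=4; mL=68/29, mR=20/29; mL+mR=88/29 → advance +1; mR−mL=-48/29 → turn -1·90°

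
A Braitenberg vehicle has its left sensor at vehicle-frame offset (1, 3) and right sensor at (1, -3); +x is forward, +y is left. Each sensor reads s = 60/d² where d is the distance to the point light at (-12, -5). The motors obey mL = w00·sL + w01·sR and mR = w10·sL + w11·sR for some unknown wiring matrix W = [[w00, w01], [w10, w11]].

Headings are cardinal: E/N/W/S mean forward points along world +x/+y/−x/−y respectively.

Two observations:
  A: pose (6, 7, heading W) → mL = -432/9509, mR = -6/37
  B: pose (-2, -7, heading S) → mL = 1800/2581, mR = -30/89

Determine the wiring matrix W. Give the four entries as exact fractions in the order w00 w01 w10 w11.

-1 1 -1 0

obs A: pose=(6,7,W) → sL=6/37, sR=30/257, mL=-432/9509, mR=-6/37
obs B: pose=(-2,-7,S) → sL=30/89, sR=30/29, mL=1800/2581, mR=-30/89
sensor matrix S = [[6/37, 30/257], [30/89, 30/29]]; det S = 3151440/24542729
solve [mL_A; mL_B] = S·[w00; w01] and [mR_A; mR_B] = S·[w10; w11]:
  w00 = -1, w01 = 1, w10 = -1, w11 = 0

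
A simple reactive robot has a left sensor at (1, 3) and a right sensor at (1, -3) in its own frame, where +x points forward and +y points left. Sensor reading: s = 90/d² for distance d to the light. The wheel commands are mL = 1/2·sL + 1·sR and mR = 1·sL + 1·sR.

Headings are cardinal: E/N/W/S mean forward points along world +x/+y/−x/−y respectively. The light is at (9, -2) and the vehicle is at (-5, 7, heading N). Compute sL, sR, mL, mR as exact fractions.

90/389 90/221 44955/85969 54900/85969

left sensor world pos  = (-8, 8); dL² = 389
right sensor world pos = (-2, 8); dR² = 221
sL = 90/389 = 90/389
sR = 90/221 = 90/221
mL = 1/2·sL + 1·sR = 44955/85969
mR = 1·sL + 1·sR = 54900/85969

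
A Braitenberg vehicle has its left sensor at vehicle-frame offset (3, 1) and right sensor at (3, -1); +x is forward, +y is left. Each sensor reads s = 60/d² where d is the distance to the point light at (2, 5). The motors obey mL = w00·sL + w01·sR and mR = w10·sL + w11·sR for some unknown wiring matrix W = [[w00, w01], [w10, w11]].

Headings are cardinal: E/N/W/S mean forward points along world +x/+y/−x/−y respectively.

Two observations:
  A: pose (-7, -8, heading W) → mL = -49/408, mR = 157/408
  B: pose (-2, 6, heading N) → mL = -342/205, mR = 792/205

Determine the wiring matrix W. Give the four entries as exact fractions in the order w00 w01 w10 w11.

obs A: pose=(-7,-8,W) → sL=3/17, sR=5/24, mL=-49/408, mR=157/408
obs B: pose=(-2,6,N) → sL=60/41, sR=12/5, mL=-342/205, mR=792/205
sensor matrix S = [[3/17, 5/24], [60/41, 12/5]]; det S = 827/6970
solve [mL_A; mL_B] = S·[w00; w01] and [mR_A; mR_B] = S·[w10; w11]:
  w00 = 1/2, w01 = -1, w10 = 1, w11 = 1

1/2 -1 1 1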